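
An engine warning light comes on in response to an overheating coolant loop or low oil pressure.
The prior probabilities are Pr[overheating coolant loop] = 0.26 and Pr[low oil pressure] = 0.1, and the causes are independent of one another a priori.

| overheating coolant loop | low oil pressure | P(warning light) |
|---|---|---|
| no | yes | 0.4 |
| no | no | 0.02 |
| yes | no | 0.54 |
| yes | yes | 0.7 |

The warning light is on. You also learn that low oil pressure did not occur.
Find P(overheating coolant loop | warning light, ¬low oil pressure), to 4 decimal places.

P(overheating coolant loop | warning light, ¬low oil pressure) ≈ 0.9046

P(warning light | ¬low oil pressure) = 0.02*0.74 + 0.54*0.26 = 0.014800 + 0.140400 = 0.155200
Restricting to configurations with overheating coolant loop present: 0.54*0.26 = 0.140400.
Hence the posterior is 0.140400/0.155200 ≈ 0.9046.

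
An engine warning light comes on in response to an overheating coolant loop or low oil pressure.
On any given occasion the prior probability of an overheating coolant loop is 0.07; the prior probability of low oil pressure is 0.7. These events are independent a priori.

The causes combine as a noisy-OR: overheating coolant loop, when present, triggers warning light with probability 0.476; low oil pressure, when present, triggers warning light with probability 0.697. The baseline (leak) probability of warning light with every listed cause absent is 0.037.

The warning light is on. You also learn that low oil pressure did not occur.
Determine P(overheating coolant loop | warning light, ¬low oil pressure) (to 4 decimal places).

Under noisy-OR, P(warning light | causes) = 1 − (1−0.037)·∏(1−qᵢ) over the active causes.
Weight on overheating coolant loop=true, given the evidence: 0.495388×0.07 = 0.034677
Denominator P(warning light | ¬low oil pressure): 0.037×0.93 + 0.495388×0.07 = 0.069087
P(overheating coolant loop | warning light, ¬low oil pressure) = 0.034677/0.069087 ≈ 0.5019

P(overheating coolant loop | warning light, ¬low oil pressure) ≈ 0.5019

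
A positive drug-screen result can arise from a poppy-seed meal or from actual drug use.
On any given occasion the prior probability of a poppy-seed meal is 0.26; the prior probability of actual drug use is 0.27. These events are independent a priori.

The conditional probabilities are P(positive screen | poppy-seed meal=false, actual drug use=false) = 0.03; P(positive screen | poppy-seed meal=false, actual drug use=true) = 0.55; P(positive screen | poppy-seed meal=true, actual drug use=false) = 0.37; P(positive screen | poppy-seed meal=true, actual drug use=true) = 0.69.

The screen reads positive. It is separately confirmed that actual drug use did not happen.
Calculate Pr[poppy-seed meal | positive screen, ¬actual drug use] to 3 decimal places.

P(positive screen | ¬actual drug use) = 0.03×0.74 + 0.37×0.26 = 0.022200 + 0.096200 = 0.118400
Of this, 0.096200 comes from 0.37×0.26 (the poppy-seed meal=true cases).
So P(poppy-seed meal | positive screen, ¬actual drug use) = 0.096200/0.118400 ≈ 0.812.

Pr[poppy-seed meal | positive screen, ¬actual drug use] ≈ 0.812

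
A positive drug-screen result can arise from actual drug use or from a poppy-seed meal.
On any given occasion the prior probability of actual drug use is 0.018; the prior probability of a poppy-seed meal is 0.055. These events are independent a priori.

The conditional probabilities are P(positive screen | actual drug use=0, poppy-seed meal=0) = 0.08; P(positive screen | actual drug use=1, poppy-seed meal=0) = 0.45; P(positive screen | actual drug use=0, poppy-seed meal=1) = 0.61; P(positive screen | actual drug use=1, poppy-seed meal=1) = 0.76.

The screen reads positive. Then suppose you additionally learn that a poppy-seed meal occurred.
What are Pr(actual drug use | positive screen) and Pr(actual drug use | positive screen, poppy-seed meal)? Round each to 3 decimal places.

For the numerator, keep only actual drug use=true terms: 0.007654 + 0.000752 = 0.008406
Denominator P(positive screen): 0.08×0.982×0.945 + 0.61×0.982×0.055 + 0.45×0.018×0.945 + 0.76×0.018×0.055 = 0.115591
Posterior = 0.008406 / 0.115591 ≈ 0.073

Now condition on the additional information:
Enumerate both values of actual drug use and weight by the priors:
  P(positive screen | poppy-seed meal) = 0.61×0.982 + 0.76×0.018
        = 0.599020 + 0.013680 = 0.612700
The terms with actual drug use present sum to 0.013680, so
  P(actual drug use | positive screen, poppy-seed meal) = 0.013680 / 0.612700 ≈ 0.022

Pr(actual drug use | positive screen) ≈ 0.073; Pr(actual drug use | positive screen, poppy-seed meal) ≈ 0.022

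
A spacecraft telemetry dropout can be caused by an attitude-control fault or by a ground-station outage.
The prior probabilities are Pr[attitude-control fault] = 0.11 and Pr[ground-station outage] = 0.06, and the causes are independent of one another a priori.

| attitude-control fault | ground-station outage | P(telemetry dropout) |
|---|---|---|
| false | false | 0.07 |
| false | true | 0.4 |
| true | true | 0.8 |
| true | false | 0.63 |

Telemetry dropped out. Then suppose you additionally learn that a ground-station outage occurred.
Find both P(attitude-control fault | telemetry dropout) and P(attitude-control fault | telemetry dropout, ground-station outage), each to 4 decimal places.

P(telemetry dropout) = 0.07·0.89·0.94 + 0.4·0.89·0.06 + 0.63·0.11·0.94 + 0.8·0.11·0.06 = 0.058562 + 0.021360 + 0.065142 + 0.005280 = 0.150344
Of this, 0.070422 comes from 0.065142 + 0.005280 (the attitude-control fault=true cases).
So P(attitude-control fault | telemetry dropout) = 0.070422/0.150344 ≈ 0.4684.

Now condition on the additional information:
Weight on attitude-control fault=true, given the evidence: 0.8×0.11 = 0.088000
Normalizer over all consistent configurations: 0.4×0.89 + 0.8×0.11 = 0.444000
P(attitude-control fault | telemetry dropout, ground-station outage) = 0.088000/0.444000 ≈ 0.1982
The drop from 0.4684 to 0.1982 is the explaining-away (discounting) effect.

P(attitude-control fault | telemetry dropout) ≈ 0.4684; P(attitude-control fault | telemetry dropout, ground-station outage) ≈ 0.1982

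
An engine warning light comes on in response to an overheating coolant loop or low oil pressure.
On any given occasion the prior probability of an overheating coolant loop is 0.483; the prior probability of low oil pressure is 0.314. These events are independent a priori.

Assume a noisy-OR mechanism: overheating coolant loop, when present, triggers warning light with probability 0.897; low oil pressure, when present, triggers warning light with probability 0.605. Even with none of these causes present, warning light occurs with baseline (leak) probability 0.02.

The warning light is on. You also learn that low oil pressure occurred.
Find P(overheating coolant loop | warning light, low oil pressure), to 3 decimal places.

P(overheating coolant loop | warning light, low oil pressure) ≈ 0.594

Under noisy-OR, P(warning light | causes) = 1 − (1−0.02)·∏(1−qᵢ) over the active causes.
P(warning light | low oil pressure) = 0.6129·0.517 + 0.960129·0.483 = 0.316869 + 0.463742 = 0.780611
Restricting to configurations with overheating coolant loop present: 0.960129·0.483 = 0.463742.
P(overheating coolant loop | warning light, low oil pressure) = 0.463742 / 0.780611 ≈ 0.594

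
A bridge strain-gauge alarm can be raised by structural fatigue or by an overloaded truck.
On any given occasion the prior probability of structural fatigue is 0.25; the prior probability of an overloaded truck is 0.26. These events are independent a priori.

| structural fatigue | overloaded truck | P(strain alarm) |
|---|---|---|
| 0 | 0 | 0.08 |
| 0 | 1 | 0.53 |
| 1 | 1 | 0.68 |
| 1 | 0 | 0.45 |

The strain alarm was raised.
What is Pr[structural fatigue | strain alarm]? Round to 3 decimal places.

Sum P(strain alarm|·) weighted by the priors over the 4 (structural fatigue, overloaded truck) configurations:
  P(strain alarm) = 0.08×0.75×0.74 + 0.53×0.75×0.26 + 0.45×0.25×0.74 + 0.68×0.25×0.26
        = 0.044400 + 0.103350 + 0.083250 + 0.044200 = 0.275200
Configurations with structural fatigue contribute 0.127450, so
  P(structural fatigue | strain alarm) = 0.127450 / 0.275200 ≈ 0.463

Pr[structural fatigue | strain alarm] ≈ 0.463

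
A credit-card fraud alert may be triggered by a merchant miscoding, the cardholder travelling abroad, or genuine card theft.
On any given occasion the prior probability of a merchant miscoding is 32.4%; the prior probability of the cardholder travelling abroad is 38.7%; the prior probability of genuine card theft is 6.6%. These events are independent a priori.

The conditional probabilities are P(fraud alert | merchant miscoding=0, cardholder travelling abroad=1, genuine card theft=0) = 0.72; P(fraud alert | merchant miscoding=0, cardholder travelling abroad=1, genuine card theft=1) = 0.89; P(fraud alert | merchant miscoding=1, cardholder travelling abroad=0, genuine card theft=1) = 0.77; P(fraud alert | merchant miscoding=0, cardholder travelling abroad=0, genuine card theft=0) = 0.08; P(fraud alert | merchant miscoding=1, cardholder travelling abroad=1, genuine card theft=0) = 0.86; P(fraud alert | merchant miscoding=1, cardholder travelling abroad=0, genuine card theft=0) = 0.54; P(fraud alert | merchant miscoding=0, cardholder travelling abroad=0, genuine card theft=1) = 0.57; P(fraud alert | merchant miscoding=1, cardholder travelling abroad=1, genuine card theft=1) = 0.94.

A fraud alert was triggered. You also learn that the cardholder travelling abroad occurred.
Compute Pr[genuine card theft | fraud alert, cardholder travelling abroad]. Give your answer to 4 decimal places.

Pr[genuine card theft | fraud alert, cardholder travelling abroad] ≈ 0.0772

For the numerator, keep only genuine card theft=true terms: 0.039708 + 0.020101 = 0.059809
Normalizer over all consistent configurations: 0.72*0.676*0.934 + 0.89*0.676*0.066 + 0.86*0.324*0.934 + 0.94*0.324*0.066 = 0.774655
P(genuine card theft | fraud alert, cardholder travelling abroad) = 0.059809/0.774655 ≈ 0.0772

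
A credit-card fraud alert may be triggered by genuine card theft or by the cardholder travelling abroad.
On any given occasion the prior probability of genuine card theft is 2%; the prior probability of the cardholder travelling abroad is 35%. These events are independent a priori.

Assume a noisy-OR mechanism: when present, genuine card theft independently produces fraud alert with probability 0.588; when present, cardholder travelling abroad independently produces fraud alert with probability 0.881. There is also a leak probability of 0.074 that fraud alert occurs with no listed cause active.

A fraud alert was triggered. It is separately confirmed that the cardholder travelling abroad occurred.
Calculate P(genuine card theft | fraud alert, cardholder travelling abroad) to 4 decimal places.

Under noisy-OR, P(fraud alert | causes) = 1 − (1−0.074)·∏(1−qᵢ) over the active causes.
By total probability over both values of genuine card theft:
  P(fraud alert | cardholder travelling abroad) = 0.889806·0.98 + 0.9546·0.02
        = 0.872010 + 0.019092 = 0.891102
Keeping only the genuine card theft-present terms gives 0.019092, so
  P(genuine card theft | fraud alert, cardholder travelling abroad) = 0.019092 / 0.891102 ≈ 0.0214

P(genuine card theft | fraud alert, cardholder travelling abroad) ≈ 0.0214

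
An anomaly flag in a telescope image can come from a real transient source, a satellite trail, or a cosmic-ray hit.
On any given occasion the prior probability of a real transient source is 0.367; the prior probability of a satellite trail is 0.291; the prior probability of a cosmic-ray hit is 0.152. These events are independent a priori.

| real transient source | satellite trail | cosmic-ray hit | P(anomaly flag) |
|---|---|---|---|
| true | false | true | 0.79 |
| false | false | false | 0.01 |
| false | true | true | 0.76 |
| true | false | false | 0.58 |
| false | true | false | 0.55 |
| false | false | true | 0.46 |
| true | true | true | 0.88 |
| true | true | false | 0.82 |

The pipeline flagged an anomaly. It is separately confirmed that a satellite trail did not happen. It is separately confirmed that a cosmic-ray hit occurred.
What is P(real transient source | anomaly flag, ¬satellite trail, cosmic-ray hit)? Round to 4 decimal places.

P(real transient source | anomaly flag, ¬satellite trail, cosmic-ray hit) ≈ 0.4989

Weight on real transient source=true, given the evidence: 0.79·0.367 = 0.289930
Normalizer over all consistent configurations: 0.46·0.633 + 0.79·0.367 = 0.581110
P(real transient source | anomaly flag, ¬satellite trail, cosmic-ray hit) = 0.289930/0.581110 ≈ 0.4989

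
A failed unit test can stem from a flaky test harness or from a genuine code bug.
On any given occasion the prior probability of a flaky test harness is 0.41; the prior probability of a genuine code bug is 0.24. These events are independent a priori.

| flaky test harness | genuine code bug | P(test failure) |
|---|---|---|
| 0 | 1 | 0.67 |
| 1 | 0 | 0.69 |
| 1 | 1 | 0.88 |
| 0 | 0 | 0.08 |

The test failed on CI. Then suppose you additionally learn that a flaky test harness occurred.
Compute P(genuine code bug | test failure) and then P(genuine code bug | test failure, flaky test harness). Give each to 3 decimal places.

P(genuine code bug | test failure) ≈ 0.420; P(genuine code bug | test failure, flaky test harness) ≈ 0.287

P(test failure) = 0.08*0.59*0.76 + 0.67*0.59*0.24 + 0.69*0.41*0.76 + 0.88*0.41*0.24 = 0.035872 + 0.094872 + 0.215004 + 0.086592 = 0.432340
Restricting to configurations with genuine code bug present: 0.094872 + 0.086592 = 0.181464.
So P(genuine code bug | test failure) = 0.181464/0.432340 ≈ 0.420.

With the extra evidence:
P(test failure | flaky test harness) = 0.69×0.76 + 0.88×0.24 = 0.524400 + 0.211200 = 0.735600
Of this, 0.211200 comes from 0.88×0.24 (the genuine code bug=true cases).
P(genuine code bug | test failure, flaky test harness) = 0.211200 / 0.735600 ≈ 0.287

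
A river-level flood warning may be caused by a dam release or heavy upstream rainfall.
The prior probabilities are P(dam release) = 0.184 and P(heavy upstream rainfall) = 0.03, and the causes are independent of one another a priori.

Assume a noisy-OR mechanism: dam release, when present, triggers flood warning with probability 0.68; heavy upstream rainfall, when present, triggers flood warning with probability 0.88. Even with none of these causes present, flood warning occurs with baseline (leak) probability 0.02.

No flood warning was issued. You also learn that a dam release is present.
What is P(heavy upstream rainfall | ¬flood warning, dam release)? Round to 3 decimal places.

Under noisy-OR, P(flood warning | causes) = 1 − (1−0.02)·∏(1−qᵢ) over the active causes.
P(¬flood warning | dam release) = 0.3136*0.97 + 0.037632*0.03 = 0.304192 + 0.001129 = 0.305321
Of this, 0.001129 comes from 0.037632*0.03 (the heavy upstream rainfall=true cases).
Hence the posterior is 0.001129/0.305321 ≈ 0.004.

P(heavy upstream rainfall | ¬flood warning, dam release) ≈ 0.004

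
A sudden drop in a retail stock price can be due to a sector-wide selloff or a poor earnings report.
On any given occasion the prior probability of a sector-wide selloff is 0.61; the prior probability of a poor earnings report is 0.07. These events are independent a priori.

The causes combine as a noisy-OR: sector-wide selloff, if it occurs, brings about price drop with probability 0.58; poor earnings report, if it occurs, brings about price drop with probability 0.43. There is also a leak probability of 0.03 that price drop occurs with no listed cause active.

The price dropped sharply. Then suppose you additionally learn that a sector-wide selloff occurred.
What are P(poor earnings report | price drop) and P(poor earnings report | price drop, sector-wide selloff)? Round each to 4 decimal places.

Under noisy-OR, P(price drop | causes) = 1 − (1−0.03)·∏(1−qᵢ) over the active causes.
Numerator (weight on configurations with poor earnings report): 0.012206 + 0.032784 = 0.044990
The normalizing constant is 0.03*0.39*0.93 + 0.4471*0.39*0.07 + 0.5926*0.61*0.93 + 0.767782*0.61*0.07 = 0.392053
P(poor earnings report | price drop) = 0.044990/0.392053 ≈ 0.1148

Now condition on the additional information:
By total probability over both values of poor earnings report:
  P(price drop | sector-wide selloff) = 0.5926*0.93 + 0.767782*0.07
        = 0.551118 + 0.053745 = 0.604863
The terms with poor earnings report present sum to 0.053745, so
  P(poor earnings report | price drop, sector-wide selloff) = 0.053745 / 0.604863 ≈ 0.0889
— sector-wide selloff explains away the evidence for poor earnings report.

P(poor earnings report | price drop) ≈ 0.1148; P(poor earnings report | price drop, sector-wide selloff) ≈ 0.0889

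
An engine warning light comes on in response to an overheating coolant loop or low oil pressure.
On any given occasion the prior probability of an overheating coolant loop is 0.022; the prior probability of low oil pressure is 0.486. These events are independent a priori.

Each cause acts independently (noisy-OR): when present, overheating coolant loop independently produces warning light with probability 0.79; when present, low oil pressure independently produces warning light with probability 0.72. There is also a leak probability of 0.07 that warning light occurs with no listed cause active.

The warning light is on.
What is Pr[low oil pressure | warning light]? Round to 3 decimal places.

Pr[low oil pressure | warning light] ≈ 0.891

Under noisy-OR, P(warning light | causes) = 1 − (1−0.07)·∏(1−qᵢ) over the active causes.
Sum P(warning light|·) weighted by the priors over the 4 (overheating coolant loop, low oil pressure) configurations:
  P(warning light) = 0.07*0.978*0.514 + 0.7396*0.978*0.486 + 0.8047*0.022*0.514 + 0.945316*0.022*0.486
        = 0.035188 + 0.351538 + 0.009100 + 0.010107 = 0.405933
Keeping only the low oil pressure-present terms gives 0.361645, so
  P(low oil pressure | warning light) = 0.361645 / 0.405933 ≈ 0.891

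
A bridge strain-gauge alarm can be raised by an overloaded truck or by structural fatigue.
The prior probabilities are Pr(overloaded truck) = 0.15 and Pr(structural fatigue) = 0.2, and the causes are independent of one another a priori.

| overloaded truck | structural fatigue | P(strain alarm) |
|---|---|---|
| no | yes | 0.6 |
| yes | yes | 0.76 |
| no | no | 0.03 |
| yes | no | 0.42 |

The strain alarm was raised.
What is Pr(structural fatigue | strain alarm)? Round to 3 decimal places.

P(strain alarm) = 0.03·0.85·0.8 + 0.6·0.85·0.2 + 0.42·0.15·0.8 + 0.76·0.15·0.2 = 0.020400 + 0.102000 + 0.050400 + 0.022800 = 0.195600
The structural fatigue-present share is 0.102000 + 0.022800 = 0.124800.
P(structural fatigue | strain alarm) = 0.124800 / 0.195600 ≈ 0.638

Pr(structural fatigue | strain alarm) ≈ 0.638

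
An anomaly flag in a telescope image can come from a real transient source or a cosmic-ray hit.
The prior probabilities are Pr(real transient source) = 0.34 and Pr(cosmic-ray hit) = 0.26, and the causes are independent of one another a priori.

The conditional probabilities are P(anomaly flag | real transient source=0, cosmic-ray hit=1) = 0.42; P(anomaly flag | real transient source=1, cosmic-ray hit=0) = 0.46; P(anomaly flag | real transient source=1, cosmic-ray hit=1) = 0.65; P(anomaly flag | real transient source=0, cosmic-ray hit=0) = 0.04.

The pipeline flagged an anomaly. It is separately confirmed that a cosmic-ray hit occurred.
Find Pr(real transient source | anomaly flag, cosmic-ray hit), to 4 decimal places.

Pr(real transient source | anomaly flag, cosmic-ray hit) ≈ 0.4436

Numerator (weight on configurations with real transient source): 0.65·0.34 = 0.221000
Normalizer over all consistent configurations: 0.42·0.66 + 0.65·0.34 = 0.498200
P(real transient source | anomaly flag, cosmic-ray hit) = 0.221000/0.498200 ≈ 0.4436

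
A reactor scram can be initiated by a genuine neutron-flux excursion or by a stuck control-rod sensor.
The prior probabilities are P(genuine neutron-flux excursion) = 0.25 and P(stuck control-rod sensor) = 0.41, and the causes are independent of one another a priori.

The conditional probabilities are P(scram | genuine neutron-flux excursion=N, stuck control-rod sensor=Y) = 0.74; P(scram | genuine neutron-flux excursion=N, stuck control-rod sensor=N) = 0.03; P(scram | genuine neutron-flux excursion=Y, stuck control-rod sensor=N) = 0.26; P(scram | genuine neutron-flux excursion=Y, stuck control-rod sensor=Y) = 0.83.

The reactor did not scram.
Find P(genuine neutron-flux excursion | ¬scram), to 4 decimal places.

P(genuine neutron-flux excursion | ¬scram) ≈ 0.1991

Numerator (weight on configurations with genuine neutron-flux excursion): 0.109150 + 0.017425 = 0.126575
Normalizer over all consistent configurations: 0.97*0.75*0.59 + 0.26*0.75*0.41 + 0.74*0.25*0.59 + 0.17*0.25*0.41 = 0.635750
P(genuine neutron-flux excursion | ¬scram) = 0.126575/0.635750 ≈ 0.1991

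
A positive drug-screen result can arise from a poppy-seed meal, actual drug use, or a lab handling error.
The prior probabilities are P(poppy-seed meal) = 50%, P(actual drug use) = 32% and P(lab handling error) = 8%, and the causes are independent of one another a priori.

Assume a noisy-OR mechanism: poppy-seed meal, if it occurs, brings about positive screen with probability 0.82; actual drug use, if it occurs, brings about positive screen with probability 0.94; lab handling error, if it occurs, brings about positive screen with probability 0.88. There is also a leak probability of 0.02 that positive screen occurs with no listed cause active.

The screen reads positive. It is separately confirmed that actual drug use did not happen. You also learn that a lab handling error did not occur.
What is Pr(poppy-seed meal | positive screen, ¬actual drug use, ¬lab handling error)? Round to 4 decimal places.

Under noisy-OR, P(positive screen | causes) = 1 − (1−0.02)·∏(1−qᵢ) over the active causes.
P(positive screen | ¬actual drug use, ¬lab handling error) = 0.02×0.5 + 0.8236×0.5 = 0.010000 + 0.411800 = 0.421800
Of this, 0.411800 comes from 0.8236×0.5 (the poppy-seed meal=true cases).
Hence the posterior is 0.411800/0.421800 ≈ 0.9763.

Pr(poppy-seed meal | positive screen, ¬actual drug use, ¬lab handling error) ≈ 0.9763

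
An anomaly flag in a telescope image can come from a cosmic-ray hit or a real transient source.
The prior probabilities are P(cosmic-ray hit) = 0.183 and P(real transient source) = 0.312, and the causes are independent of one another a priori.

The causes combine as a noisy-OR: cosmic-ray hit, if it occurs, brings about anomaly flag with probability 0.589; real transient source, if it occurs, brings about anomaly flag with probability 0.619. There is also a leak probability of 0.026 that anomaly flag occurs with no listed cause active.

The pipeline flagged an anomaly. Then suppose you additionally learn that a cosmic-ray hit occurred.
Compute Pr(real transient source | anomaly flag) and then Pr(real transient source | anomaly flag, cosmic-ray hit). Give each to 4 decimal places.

Pr(real transient source | anomaly flag) ≈ 0.6984; Pr(real transient source | anomaly flag, cosmic-ray hit) ≈ 0.3906

Under noisy-OR, P(anomaly flag | causes) = 1 − (1−0.026)·∏(1−qᵢ) over the active causes.
P(anomaly flag) = 0.026×0.817×0.688 + 0.628906×0.817×0.312 + 0.599686×0.183×0.688 + 0.84748×0.183×0.312 = 0.014614 + 0.160311 + 0.075503 + 0.048388 = 0.298816
Of this, 0.208699 comes from 0.160311 + 0.048388 (the real transient source=true cases).
Hence the posterior is 0.208699/0.298816 ≈ 0.6984.

With the extra evidence:
P(anomaly flag | cosmic-ray hit) = 0.599686*0.688 + 0.84748*0.312 = 0.412584 + 0.264414 = 0.676998
The real transient source-present share is 0.84748*0.312 = 0.264414.
P(real transient source | anomaly flag, cosmic-ray hit) = 0.264414 / 0.676998 ≈ 0.3906
The drop from 0.6984 to 0.3906 is the explaining-away (discounting) effect.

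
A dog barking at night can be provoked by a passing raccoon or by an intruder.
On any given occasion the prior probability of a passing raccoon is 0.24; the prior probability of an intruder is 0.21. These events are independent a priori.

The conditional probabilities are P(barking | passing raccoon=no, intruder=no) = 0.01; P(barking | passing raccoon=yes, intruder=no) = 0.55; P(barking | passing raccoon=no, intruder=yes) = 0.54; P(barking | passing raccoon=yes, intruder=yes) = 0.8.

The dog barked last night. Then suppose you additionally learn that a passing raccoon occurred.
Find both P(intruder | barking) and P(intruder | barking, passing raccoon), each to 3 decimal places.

By total probability over the 4 (passing raccoon, intruder) configurations:
  P(barking) = 0.01·0.76·0.79 + 0.54·0.76·0.21 + 0.55·0.24·0.79 + 0.8·0.24·0.21
        = 0.006004 + 0.086184 + 0.104280 + 0.040320 = 0.236788
Configurations with intruder contribute 0.126504, so
  P(intruder | barking) = 0.126504 / 0.236788 ≈ 0.534

Now also conditioning on passing raccoon=true:
P(barking | passing raccoon) = 0.55*0.79 + 0.8*0.21 = 0.434500 + 0.168000 = 0.602500
Restricting to configurations with intruder present: 0.8*0.21 = 0.168000.
Hence the posterior is 0.168000/0.602500 ≈ 0.279.

P(intruder | barking) ≈ 0.534; P(intruder | barking, passing raccoon) ≈ 0.279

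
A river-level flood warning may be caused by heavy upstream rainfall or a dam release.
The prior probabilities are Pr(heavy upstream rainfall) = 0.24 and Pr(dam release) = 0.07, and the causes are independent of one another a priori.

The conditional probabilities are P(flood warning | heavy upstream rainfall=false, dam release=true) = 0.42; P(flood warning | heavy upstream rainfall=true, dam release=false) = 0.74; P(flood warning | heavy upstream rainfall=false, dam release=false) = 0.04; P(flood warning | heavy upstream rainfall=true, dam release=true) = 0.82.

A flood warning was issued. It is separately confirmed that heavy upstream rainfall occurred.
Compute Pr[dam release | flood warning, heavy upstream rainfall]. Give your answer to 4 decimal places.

Pr[dam release | flood warning, heavy upstream rainfall] ≈ 0.0770

P(flood warning | heavy upstream rainfall) = 0.74·0.93 + 0.82·0.07 = 0.688200 + 0.057400 = 0.745600
Of this, 0.057400 comes from 0.82·0.07 (the dam release=true cases).
Hence the posterior is 0.057400/0.745600 ≈ 0.0770.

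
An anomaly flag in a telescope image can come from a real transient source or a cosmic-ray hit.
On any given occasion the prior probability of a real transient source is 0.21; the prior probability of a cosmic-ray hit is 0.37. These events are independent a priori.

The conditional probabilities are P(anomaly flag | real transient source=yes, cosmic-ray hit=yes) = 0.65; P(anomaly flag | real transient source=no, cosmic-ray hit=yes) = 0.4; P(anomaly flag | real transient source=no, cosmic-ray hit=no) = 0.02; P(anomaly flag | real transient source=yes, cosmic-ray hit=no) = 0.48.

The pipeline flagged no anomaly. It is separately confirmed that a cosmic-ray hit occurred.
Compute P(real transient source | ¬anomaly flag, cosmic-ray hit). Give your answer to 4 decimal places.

By total probability over both values of real transient source:
  P(¬anomaly flag | cosmic-ray hit) = 0.6*0.79 + 0.35*0.21
        = 0.474000 + 0.073500 = 0.547500
Keeping only the real transient source-present terms gives 0.073500, so
  P(real transient source | ¬anomaly flag, cosmic-ray hit) = 0.073500 / 0.547500 ≈ 0.1342

P(real transient source | ¬anomaly flag, cosmic-ray hit) ≈ 0.1342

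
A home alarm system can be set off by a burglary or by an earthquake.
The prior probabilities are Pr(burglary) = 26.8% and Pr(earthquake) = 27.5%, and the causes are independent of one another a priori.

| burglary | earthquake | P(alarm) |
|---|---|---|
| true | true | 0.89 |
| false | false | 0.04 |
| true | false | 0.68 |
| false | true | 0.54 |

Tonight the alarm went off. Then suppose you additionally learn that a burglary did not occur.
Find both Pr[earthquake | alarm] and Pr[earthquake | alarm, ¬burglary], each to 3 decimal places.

Pr[earthquake | alarm] ≈ 0.532; Pr[earthquake | alarm, ¬burglary] ≈ 0.837

P(alarm) = 0.04*0.732*0.725 + 0.54*0.732*0.275 + 0.68*0.268*0.725 + 0.89*0.268*0.275 = 0.021228 + 0.108702 + 0.132124 + 0.065593 = 0.327647
Of this, 0.174295 comes from 0.108702 + 0.065593 (the earthquake=true cases).
So P(earthquake | alarm) = 0.174295/0.327647 ≈ 0.532.

Now condition on the additional information:
Weight on earthquake=true, given the evidence: 0.54×0.275 = 0.148500
Normalizer over all consistent configurations: 0.04×0.725 + 0.54×0.275 = 0.177500
Posterior = 0.148500 / 0.177500 ≈ 0.837
With burglary excluded, earthquake must carry more of the explanatory weight for the alarm.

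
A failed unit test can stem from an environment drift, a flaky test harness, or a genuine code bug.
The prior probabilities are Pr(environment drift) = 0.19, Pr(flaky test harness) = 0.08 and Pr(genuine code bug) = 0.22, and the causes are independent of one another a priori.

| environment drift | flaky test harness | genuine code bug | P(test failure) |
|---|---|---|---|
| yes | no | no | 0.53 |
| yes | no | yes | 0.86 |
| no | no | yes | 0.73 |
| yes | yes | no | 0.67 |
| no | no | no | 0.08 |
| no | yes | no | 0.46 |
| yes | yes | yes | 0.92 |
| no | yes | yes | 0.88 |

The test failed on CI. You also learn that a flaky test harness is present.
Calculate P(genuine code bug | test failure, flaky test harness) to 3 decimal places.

Numerator (weight on configurations with genuine code bug): 0.156816 + 0.038456 = 0.195272
Normalizer over all consistent configurations: 0.46×0.81×0.78 + 0.88×0.81×0.22 + 0.67×0.19×0.78 + 0.92×0.19×0.22 = 0.585194
P(genuine code bug | test failure, flaky test harness) = 0.195272/0.585194 ≈ 0.334

P(genuine code bug | test failure, flaky test harness) ≈ 0.334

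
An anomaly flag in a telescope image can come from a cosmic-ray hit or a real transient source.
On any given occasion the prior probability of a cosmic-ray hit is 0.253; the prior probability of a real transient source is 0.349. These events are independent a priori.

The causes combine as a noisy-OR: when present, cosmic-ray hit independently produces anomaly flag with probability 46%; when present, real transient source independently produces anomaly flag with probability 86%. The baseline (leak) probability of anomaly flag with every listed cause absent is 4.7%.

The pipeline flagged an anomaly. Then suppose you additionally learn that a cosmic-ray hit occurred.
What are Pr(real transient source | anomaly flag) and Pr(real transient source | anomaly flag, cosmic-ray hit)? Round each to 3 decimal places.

Under noisy-OR, P(anomaly flag | causes) = 1 − (1−0.047)·∏(1−qᵢ) over the active causes.
For the numerator, keep only real transient source=true terms: 0.225920 + 0.081935 = 0.307855
Denominator P(anomaly flag): 0.047·0.747·0.651 + 0.86658·0.747·0.349 + 0.48538·0.253·0.651 + 0.927953·0.253·0.349 = 0.410655
P(real transient source | anomaly flag) = 0.307855/0.410655 ≈ 0.750

Now condition on the additional information:
P(anomaly flag | cosmic-ray hit) = 0.48538*0.651 + 0.927953*0.349 = 0.315982 + 0.323856 = 0.639838
Of this, 0.323856 comes from 0.927953*0.349 (the real transient source=true cases).
P(real transient source | anomaly flag, cosmic-ray hit) = 0.323856 / 0.639838 ≈ 0.506
The drop from 0.750 to 0.506 is the explaining-away (discounting) effect.

Pr(real transient source | anomaly flag) ≈ 0.750; Pr(real transient source | anomaly flag, cosmic-ray hit) ≈ 0.506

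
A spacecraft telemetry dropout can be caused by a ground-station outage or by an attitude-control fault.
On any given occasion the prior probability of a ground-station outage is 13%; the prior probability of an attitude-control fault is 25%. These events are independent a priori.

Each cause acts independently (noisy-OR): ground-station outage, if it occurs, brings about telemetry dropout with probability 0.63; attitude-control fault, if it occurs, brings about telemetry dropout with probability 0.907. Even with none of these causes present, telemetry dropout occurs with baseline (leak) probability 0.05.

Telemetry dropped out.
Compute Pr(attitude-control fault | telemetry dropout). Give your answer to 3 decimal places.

Pr(attitude-control fault | telemetry dropout) ≈ 0.706

Under noisy-OR, P(telemetry dropout | causes) = 1 − (1−0.05)·∏(1−qᵢ) over the active causes.
P(telemetry dropout) = 0.05·0.87·0.75 + 0.91165·0.87·0.25 + 0.6485·0.13·0.75 + 0.96731·0.13·0.25 = 0.032625 + 0.198284 + 0.063229 + 0.031438 = 0.325576
Of this, 0.229722 comes from 0.198284 + 0.031438 (the attitude-control fault=true cases).
P(attitude-control fault | telemetry dropout) = 0.229722 / 0.325576 ≈ 0.706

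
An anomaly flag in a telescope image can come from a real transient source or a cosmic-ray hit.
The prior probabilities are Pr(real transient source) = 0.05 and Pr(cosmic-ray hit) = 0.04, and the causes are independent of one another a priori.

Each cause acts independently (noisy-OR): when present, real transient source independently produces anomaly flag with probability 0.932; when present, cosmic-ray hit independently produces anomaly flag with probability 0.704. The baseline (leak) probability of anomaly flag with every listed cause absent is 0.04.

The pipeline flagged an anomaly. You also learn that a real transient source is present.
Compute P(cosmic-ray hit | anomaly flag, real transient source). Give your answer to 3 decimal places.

Under noisy-OR, P(anomaly flag | causes) = 1 − (1−0.04)·∏(1−qᵢ) over the active causes.
Weight on cosmic-ray hit=true, given the evidence: 0.980677·0.04 = 0.039227
Normalizer over all consistent configurations: 0.93472·0.96 + 0.980677·0.04 = 0.936558
P(cosmic-ray hit | anomaly flag, real transient source) = 0.039227/0.936558 ≈ 0.042

P(cosmic-ray hit | anomaly flag, real transient source) ≈ 0.042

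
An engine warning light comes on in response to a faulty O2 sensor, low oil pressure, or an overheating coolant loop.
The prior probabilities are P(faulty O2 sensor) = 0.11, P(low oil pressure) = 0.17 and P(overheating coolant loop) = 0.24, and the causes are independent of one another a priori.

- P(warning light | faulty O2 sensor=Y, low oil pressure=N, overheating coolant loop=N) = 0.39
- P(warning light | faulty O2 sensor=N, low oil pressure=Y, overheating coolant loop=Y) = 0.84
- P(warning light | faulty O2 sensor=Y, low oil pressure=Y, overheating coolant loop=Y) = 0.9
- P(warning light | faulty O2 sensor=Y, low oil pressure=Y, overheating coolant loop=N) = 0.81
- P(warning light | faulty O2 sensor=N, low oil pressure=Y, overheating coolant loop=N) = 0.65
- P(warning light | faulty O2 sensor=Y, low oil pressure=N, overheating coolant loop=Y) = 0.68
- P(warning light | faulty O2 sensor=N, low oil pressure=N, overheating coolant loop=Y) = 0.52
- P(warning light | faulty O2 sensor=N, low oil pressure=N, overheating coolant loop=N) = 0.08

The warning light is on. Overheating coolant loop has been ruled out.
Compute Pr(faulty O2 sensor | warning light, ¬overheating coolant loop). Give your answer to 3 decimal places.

Weight on faulty O2 sensor=true, given the evidence: 0.035607 + 0.015147 = 0.050754
The normalizing constant is 0.08×0.89×0.83 + 0.65×0.89×0.17 + 0.39×0.11×0.83 + 0.81×0.11×0.17 = 0.208195
P(faulty O2 sensor | warning light, ¬overheating coolant loop) = 0.050754/0.208195 ≈ 0.244

Pr(faulty O2 sensor | warning light, ¬overheating coolant loop) ≈ 0.244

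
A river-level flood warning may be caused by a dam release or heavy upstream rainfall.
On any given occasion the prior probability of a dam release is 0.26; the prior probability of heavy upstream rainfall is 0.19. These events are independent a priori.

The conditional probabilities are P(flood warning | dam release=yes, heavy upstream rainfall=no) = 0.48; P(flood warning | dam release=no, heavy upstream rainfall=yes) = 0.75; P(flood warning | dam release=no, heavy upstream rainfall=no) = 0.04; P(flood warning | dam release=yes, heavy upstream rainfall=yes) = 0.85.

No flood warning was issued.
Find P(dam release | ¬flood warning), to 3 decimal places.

By total probability over the 4 (dam release, heavy upstream rainfall) configurations:
  P(¬flood warning) = 0.96×0.74×0.81 + 0.25×0.74×0.19 + 0.52×0.26×0.81 + 0.15×0.26×0.19
        = 0.575424 + 0.035150 + 0.109512 + 0.007410 = 0.727496
Configurations with dam release contribute 0.116922, so
  P(dam release | ¬flood warning) = 0.116922 / 0.727496 ≈ 0.161

P(dam release | ¬flood warning) ≈ 0.161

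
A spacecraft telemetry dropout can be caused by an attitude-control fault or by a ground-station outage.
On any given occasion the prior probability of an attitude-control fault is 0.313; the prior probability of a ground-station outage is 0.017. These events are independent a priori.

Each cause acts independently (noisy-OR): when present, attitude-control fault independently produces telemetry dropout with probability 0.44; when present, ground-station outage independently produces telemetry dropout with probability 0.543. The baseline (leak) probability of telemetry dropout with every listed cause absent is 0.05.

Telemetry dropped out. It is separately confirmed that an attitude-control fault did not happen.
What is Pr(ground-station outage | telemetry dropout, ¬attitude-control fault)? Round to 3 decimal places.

Pr(ground-station outage | telemetry dropout, ¬attitude-control fault) ≈ 0.164

Under noisy-OR, P(telemetry dropout | causes) = 1 − (1−0.05)·∏(1−qᵢ) over the active causes.
Sum P(telemetry dropout|·) weighted by the priors over both values of ground-station outage:
  P(telemetry dropout | ¬attitude-control fault) = 0.05×0.983 + 0.56585×0.017
        = 0.049150 + 0.009619 = 0.058769
Keeping only the ground-station outage-present terms gives 0.009619, so
  P(ground-station outage | telemetry dropout, ¬attitude-control fault) = 0.009619 / 0.058769 ≈ 0.164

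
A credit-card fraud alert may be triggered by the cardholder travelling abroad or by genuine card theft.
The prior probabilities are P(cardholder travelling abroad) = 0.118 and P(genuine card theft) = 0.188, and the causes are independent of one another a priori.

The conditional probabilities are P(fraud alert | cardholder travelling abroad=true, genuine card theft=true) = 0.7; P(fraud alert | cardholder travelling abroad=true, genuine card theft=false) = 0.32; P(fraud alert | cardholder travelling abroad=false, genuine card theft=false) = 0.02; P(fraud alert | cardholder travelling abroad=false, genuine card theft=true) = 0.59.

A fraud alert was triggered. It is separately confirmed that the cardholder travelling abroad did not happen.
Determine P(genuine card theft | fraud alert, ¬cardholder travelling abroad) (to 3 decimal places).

Enumerate both values of genuine card theft and weight by the priors:
  P(fraud alert | ¬cardholder travelling abroad) = 0.02·0.812 + 0.59·0.188
        = 0.016240 + 0.110920 = 0.127160
Keeping only the genuine card theft-present terms gives 0.110920, so
  P(genuine card theft | fraud alert, ¬cardholder travelling abroad) = 0.110920 / 0.127160 ≈ 0.872

P(genuine card theft | fraud alert, ¬cardholder travelling abroad) ≈ 0.872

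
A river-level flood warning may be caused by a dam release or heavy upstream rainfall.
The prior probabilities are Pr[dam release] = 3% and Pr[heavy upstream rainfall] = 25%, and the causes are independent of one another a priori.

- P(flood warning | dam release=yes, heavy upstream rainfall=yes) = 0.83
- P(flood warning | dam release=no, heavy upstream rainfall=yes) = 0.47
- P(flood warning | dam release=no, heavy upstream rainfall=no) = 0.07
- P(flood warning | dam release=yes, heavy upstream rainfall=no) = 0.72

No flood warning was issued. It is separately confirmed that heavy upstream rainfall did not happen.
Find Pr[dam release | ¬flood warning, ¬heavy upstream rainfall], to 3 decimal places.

Enumerate both values of dam release and weight by the priors:
  P(¬flood warning | ¬heavy upstream rainfall) = 0.93·0.97 + 0.28·0.03
        = 0.902100 + 0.008400 = 0.910500
Configurations with dam release contribute 0.008400, so
  P(dam release | ¬flood warning, ¬heavy upstream rainfall) = 0.008400 / 0.910500 ≈ 0.009

Pr[dam release | ¬flood warning, ¬heavy upstream rainfall] ≈ 0.009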